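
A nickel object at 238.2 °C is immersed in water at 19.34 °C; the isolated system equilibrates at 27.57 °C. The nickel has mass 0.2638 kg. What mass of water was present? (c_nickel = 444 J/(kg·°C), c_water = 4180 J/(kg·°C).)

m ≈ 0.717 kg

Let T be the final temperature. ΣQ_i = 0:
0.2638·444·(27.57 − 238.2) + m·4180·(27.57 − 19.34) = 0
34401 m = 24671
m = 24671/34401 ≈ 0.7171 kg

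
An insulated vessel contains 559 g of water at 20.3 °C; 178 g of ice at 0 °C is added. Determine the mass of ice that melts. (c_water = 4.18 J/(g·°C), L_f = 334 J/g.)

m_melted ≈ 142 g

Water can give up m c ΔT = 559×4.18×20.3 = 47433 J before reaching 0 °C.
To melt every bit of ice: 178×334 = 59452 J.
Since 47433 < 59452 J, not all the ice melts; equilibrium is at 0 °C.
m_melt = 47433 / L_f = 142 g.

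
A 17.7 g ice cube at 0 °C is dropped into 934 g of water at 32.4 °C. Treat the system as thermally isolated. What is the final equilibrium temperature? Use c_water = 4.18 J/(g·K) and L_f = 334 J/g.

Conservation of energy gives ΣQ = 0:
fusion: m_ice L_f = 17.7·334 = 5911.8
  meltwater 0→T: 17.7·4.18·T = 73.99 T
  water: 3904.1(T − 32.4)
3978.1 T = 126493 − 5911.8 = 120582
T ≈ 30.31 °C — above 0 °C, consistent with complete melting.

T_f ≈ 30.3 °C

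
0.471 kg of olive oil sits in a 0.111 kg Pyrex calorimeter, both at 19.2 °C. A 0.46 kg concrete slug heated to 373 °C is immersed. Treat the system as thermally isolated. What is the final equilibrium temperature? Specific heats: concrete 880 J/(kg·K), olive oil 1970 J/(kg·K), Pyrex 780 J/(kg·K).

Conservation of energy gives ΣQ = 0:
0.46*880*(T − 373) + 0.471*1970*(T − 19.2) + 0.111*780*(T − 19.2) = 0
404.8(T − 373) + 927.87(T − 19.2) + 86.58(T − 19.2) = 0
(404.8 + 927.87 + 86.58) T = 404.8*373 + 927.87*19.2 + 86.58*19.2
T ≈ 120.11 °C

T_f ≈ 120.1 °C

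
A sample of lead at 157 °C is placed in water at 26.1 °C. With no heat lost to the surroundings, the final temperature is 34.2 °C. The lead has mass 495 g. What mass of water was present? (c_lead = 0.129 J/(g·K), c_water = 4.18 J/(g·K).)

Taking heat into each body as positive, Σ m c ΔT = 0:
495×0.129×(34.2 − 157) + m×4.18×(34.2 − 26.1) = 0
33.86 m = 7841.4
m = 7841.4/33.86 ≈ 231.6 g

m ≈ 232 g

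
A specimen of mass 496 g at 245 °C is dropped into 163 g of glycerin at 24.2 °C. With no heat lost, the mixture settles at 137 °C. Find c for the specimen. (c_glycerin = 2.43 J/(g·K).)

Energy conservation, ΣQ = 0:
496·c·(137 − 245) + 163·2.43·(137 − 24.2) = 0
-53568 c = -44679
c = -44679/-53568 ≈ 0.8341 J/(g·K)

c ≈ 0.834 J/(g·K)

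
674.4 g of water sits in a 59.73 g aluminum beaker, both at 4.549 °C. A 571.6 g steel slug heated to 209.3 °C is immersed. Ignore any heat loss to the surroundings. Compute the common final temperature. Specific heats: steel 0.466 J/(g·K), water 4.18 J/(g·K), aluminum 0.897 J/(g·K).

T_f ≈ 21.9 °C

T_f = Σ m_i c_i T_i / Σ m_i c_i:
T_f = (266.37·209.3 + 2819·4.549 + 53.58·4.549) / (266.37 + 2819 + 53.58)
    = 68818 / 3138.9 ≈ 21.92 °C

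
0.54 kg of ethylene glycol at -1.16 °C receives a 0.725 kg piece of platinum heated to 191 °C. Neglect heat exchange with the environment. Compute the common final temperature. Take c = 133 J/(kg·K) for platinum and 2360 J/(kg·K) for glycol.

T_f ≈ 12.4 °C

Heat lost by the platinum equals heat gained by the glycol:
0.725×133×(191 − T) = 0.54×2360×(T − (-1.16))
96.42(191 − T) = 1274.4(T − (-1.16))
1370.8 T = 16939  ⇒  T ≈ 12.36 °C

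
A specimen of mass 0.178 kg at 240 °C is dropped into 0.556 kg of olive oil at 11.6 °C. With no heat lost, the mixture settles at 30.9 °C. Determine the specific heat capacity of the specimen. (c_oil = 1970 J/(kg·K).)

c ≈ 568 J/(kg·K)

Let T be the final temperature. ΣQ_i = 0:
0.178·c·(30.9 − 240) + 0.556·1970·(30.9 − 11.6) = 0
-37.22 c = -21140
c = -21140/-37.22 ≈ 568 J/(kg·K)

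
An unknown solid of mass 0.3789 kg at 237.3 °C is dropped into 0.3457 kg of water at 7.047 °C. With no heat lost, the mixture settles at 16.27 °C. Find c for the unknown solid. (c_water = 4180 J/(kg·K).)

m_s c (T_s − T_f) = m_water c_water (T_f − T_0):
0.3789×c×(237.3 − 16.27) = 0.3457×4180×(16.27 − 7.047)
83.75 c = 13327  ⇒  c ≈ 159.1 J/(kg·K)

c ≈ 159 J/(kg·K)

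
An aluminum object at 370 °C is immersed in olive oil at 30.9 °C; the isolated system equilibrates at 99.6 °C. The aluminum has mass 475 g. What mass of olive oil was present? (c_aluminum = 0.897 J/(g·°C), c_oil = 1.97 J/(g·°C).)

m ≈ 851 g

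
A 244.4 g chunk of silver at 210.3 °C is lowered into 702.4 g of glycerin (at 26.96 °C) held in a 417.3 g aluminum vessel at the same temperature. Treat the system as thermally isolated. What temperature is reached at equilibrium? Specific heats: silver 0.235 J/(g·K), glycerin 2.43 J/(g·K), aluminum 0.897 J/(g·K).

T_f = Σ m_i c_i T_i / Σ m_i c_i:
T_f = (57.43×210.3 + 1706.8×26.96 + 374.32×26.96) / (57.43 + 1706.8 + 374.32)
    = 68186 / 2138.6 ≈ 31.88 °C

T_f ≈ 31.9 °C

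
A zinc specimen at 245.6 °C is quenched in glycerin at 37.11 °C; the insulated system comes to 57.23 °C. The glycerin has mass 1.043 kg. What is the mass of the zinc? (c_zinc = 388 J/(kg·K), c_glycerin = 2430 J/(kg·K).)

m ≈ 0.698 kg

Setting the total heat transfer to zero:
m×388×(57.23 − 245.6) + 1.043×2430×(57.23 − 37.11) = 0
-73088 m = -50994
m = -50994/-73088 ≈ 0.6977 kg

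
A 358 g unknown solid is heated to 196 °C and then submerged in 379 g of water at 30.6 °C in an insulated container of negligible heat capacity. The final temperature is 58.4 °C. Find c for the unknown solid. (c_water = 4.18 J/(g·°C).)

c ≈ 0.894 J/(g·°C)

Heat lost by the unknown solid = heat gained by the water:
358×c×(196 − 58.4) = 379×4.18×(58.4 − 30.6)
49261 c = 44041  ⇒  c ≈ 0.894 J/(g·°C)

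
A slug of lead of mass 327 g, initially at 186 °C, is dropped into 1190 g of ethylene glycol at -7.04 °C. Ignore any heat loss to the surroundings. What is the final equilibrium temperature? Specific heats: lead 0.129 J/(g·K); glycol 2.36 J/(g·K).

Setting the total heat transfer to zero:
327*0.129*(T − 186) + 1190*2.36*(T − (-7.04)) = 0
2850.6 T = -11925
T = -11925/2850.6 ≈ -4.18 °C

T_f ≈ -4.2 °C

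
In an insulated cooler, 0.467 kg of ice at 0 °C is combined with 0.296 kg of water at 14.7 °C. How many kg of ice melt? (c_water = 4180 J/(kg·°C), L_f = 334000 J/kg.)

Heat available from the water dropping to 0 °C: 0.296·4180·14.7 = 18188 J.
To melt every bit of ice: 0.467·334000 = 155978 J.
Since 18188 < 155978 J, not all the ice melts; equilibrium is at 0 °C.
m_melt = 18188 / L_f = 0.05446 kg.

m_melted ≈ 0.0545 kg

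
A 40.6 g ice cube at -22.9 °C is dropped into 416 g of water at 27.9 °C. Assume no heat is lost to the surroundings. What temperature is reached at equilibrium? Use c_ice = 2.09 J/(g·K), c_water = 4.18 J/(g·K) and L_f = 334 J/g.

T_f ≈ 17.3 °C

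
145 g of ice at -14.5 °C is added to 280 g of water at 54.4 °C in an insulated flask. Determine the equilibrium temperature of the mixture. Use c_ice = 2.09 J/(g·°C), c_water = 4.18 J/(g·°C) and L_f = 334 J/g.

T_f ≈ 6.1 °C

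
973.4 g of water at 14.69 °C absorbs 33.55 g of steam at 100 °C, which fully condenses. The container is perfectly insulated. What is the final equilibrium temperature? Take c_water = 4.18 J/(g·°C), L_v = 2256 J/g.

T_f ≈ 35.5 °C

Taking heat into each body as positive, Σ m c ΔT = 0:
condense steam: −33.55×2256 = −75689; condensate cools 100→T: 33.55×4.18×(T − 100) = 140.24(T − 100); original water: 4068.8(T − 14.69)
4209.1 T = 75689 + 14024 + 59771 = 149484
T ≈ 35.51 °C, under the boiling point, so the assumption holds.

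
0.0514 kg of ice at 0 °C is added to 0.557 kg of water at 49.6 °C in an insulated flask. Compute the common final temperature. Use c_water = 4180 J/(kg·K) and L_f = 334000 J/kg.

T_f ≈ 38.7 °C

Let T be the final temperature. ΣQ_i = 0:
melt ice: 0.0514·334000 = 17168
  meltwater 0→T: 0.0514·4180·T = 214.85 T
  water cools: 0.557·4180·(T − 49.6) = 2328.3(T − 49.6)
2543.1 T = 115482 − 17168 = 98314
T ≈ 38.66 °C — above 0 °C, consistent with complete melting.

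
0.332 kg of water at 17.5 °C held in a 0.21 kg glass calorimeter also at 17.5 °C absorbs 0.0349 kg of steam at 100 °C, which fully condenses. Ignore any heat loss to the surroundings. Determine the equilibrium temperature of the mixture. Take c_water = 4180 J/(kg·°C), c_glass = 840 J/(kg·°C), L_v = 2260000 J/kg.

T_f ≈ 70.7 °C

Setting the total heat transfer to zero:
latent heat released on condensation: 0.0349·2260000 = 78874; condensate cools 100→T: 0.0349·4180·(T − 100) = 145.88(T − 100); original water: 1387.8(T − 17.5); glass cup: 0.21·840·(T − 17.5) = 176.4(T − 17.5)
1710 T = 78874 + 14588 + 27373 = 120835
T ≈ 70.66 °C — below 100 °C, confirming all the steam condensed.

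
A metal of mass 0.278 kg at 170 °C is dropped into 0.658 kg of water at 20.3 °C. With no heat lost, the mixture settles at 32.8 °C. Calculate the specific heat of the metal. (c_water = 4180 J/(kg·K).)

c ≈ 901 J/(kg·K)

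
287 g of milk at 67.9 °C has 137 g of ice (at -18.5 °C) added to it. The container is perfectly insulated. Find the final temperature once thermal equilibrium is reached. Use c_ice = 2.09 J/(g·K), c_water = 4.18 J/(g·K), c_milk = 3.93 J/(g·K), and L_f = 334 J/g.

Let T be the final temperature. ΣQ_i = 0:
warm ice to 0 °C: 137·2.09·(0 − (-18.5)) = 5297.1
  melt ice: 137·334 = 45758
  meltwater 0→T: 137·4.18·T = 572.66 T
  milk: 1127.9(T − 67.9)
1700.6 T = 76585 − 51055 = 25530
T ≈ 15.01 °C. Since T > 0 °C, the all-ice-melts assumption holds.

T_f ≈ 15.0 °C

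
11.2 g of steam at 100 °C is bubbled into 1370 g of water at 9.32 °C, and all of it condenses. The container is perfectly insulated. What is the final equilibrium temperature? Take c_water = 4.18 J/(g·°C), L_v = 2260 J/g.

Taking heat into each body as positive, Σ m c ΔT = 0:
condense steam: −11.2×2260 = −25312
  condensed water 100 °C→T: 46.82(T − 100)
  original water: 5726.6(T − 9.32)
5773.4 T = 25312 + 4681.6 + 53372 = 83366
T ≈ 14.44 °C — below 100 °C, confirming all the steam condensed.

T_f ≈ 14.4 °C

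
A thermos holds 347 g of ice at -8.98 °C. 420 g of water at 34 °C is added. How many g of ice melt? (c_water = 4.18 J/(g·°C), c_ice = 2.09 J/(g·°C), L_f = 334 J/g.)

m_melted ≈ 159 g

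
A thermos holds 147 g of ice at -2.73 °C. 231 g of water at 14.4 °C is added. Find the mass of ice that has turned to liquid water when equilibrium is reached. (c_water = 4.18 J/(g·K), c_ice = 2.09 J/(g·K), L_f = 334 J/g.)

Cooling the water to 0 °C releases 231·4.18·14.4 = 13904 J.
Of that, 147·2.09·2.73 = 838.74 J goes to bring the ice to 0 °C, leaving 13066 J.
Fully melting the ice requires m_ice L_f = 147·334 = 49098 J.
13066 J < 49098 J, so only part of the ice melts and the system sits at 0 °C.
Mass melted = 13066/334 ≈ 39.12 g.

m_melted ≈ 39.1 g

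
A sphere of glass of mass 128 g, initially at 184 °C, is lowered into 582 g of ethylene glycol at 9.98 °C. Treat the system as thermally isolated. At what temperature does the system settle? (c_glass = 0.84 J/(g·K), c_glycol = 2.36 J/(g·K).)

Net heat exchanged in the isolated system is zero:
128×0.84×(T − 184) + 582×2.36×(T − 9.98) = 0
107.52(T − 184) + 1373.5(T − 9.98) = 0
(107.52 + 1373.5) T = 107.52×184 + 1373.5×9.98
T = 33491/1481 ≈ 22.61 °C

T_f ≈ 22.6 °C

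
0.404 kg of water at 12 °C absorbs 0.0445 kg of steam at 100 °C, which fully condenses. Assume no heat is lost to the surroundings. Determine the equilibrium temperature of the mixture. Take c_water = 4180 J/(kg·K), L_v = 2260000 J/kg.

T_f ≈ 74.4 °C

Conservation of energy gives ΣQ = 0:
condense steam: −0.0445×2260000 = −100570; condensed water 100 °C→T: 186.01(T − 100); original water: 1688.7(T − 12)
1874.7 T = 100570 + 18601 + 20265 = 139436
T ≈ 74.38 °C, under the boiling point, so the assumption holds.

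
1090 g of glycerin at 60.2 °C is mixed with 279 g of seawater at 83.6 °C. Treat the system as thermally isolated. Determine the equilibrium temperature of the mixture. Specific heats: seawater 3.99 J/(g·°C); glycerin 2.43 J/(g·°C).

T_f ≈ 67.1 °C

Setting the total heat transfer to zero:
279*3.99*(T − 83.6) + 1090*2.43*(T − 60.2) = 0
(1113.2 + 2648.7) T = 1113.2*83.6 + 2648.7*60.2
T ≈ 67.12 °C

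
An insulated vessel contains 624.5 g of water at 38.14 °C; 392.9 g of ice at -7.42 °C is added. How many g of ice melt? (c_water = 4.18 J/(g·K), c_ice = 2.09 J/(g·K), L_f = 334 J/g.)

Water can give up m c ΔT = 624.5·4.18·38.14 = 99561 J before reaching 0 °C.
Warming the ice to 0 °C takes 392.9·2.09·7.42 = 6093 J, leaving 93468 J for melting.
Melting all 392.9 g of ice would need 392.9·334 = 131229 J.
93468 J < 131229 J, so only part of the ice melts and the system sits at 0 °C.
m_melt = 93468 / L_f = 279.8 g.

m_melted ≈ 280 g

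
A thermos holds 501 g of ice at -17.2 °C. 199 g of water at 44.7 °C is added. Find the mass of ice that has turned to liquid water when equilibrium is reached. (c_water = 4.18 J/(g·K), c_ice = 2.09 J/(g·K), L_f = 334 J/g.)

m_melted ≈ 57.4 g

Water can give up m c ΔT = 199×4.18×44.7 = 37182 J before reaching 0 °C.
Of that, 501×2.09×17.2 = 18010 J goes to bring the ice to 0 °C, leaving 19172 J.
Melting all 501 g of ice would need 501×334 = 167334 J.
Since 19172 < 167334 J, not all the ice melts; equilibrium is at 0 °C.
m_melted×334 = 19172  ⇒  m_melted ≈ 57.4 g.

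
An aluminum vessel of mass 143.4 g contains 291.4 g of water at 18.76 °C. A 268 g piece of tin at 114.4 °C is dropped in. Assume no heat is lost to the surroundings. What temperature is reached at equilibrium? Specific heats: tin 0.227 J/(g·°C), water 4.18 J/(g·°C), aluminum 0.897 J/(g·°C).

T_f ≈ 22.9 °C

With ΣQ=0 the equilibrium temperature is the m·c-weighted mean:
T_f = (60.84·114.4 + 1218.1·18.76 + 128.63·18.76) / (60.84 + 1218.1 + 128.63)
    = 32223 / 1407.5 ≈ 22.89 °C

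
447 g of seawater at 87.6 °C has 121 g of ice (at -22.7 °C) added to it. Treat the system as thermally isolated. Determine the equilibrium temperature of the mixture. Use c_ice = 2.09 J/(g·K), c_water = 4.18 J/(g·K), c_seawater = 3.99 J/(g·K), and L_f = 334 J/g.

Conservation of energy gives ΣQ = 0:
ice -22.7→0 °C: 121·2.09·22.7 = 5740.6
  latent heat to melt: 121·334 = 40414
  warm the meltwater: 505.78 T
  seawater: 1783.5(T − 87.6)
2289.3 T = 156237 − 46155 = 110083
T ≈ 48.09 °C (positive, so assuming full melt was valid).

T_f ≈ 48.1 °C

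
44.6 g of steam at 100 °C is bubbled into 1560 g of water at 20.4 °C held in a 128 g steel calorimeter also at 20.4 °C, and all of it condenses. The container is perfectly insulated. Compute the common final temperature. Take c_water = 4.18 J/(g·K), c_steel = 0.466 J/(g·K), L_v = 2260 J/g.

T_f ≈ 37.5 °C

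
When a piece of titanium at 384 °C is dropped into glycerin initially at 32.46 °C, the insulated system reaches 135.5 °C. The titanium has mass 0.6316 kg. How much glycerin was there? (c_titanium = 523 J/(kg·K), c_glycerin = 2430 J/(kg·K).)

m ≈ 0.328 kg

|Q_titanium| = |Q_glycerin|:
0.6316·523·(384 − 135.5) = m·2430·(135.5 − 32.46)
250387 m = 82086  ⇒  m ≈ 0.3278 kg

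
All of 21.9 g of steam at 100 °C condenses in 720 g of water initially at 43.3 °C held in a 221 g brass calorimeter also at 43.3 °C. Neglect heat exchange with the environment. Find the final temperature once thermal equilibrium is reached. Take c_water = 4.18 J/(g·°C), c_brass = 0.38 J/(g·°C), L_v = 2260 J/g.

T_f ≈ 60.5 °C

Let T be the final temperature. ΣQ_i = 0:
steam→water at 100 °C releases m L_v = 21.9·2260 = 49494
  condensate cools 100→T: 21.9·4.18·(T − 100) = 91.54(T − 100)
  original water: 3009.6(T − 43.3)
  brass cup: 221·0.38·(T − 43.3) = 83.98(T − 43.3)
3185.1 T = 49494 + 9154.2 + 133952 = 192600
T ≈ 60.47 °C — below 100 °C, confirming all the steam condensed.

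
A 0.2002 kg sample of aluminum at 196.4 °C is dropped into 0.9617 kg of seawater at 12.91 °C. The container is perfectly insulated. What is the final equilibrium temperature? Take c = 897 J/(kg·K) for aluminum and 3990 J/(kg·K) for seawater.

T_f ≈ 21.1 °C

|Q_aluminum| = |Q_seawater|:
0.2002*897*(196.4 − T) = 0.9617*3990*(T − 12.91)
179.58(196.4 − T) = 3837.2(T − 12.91)
4016.8 T = 84807  ⇒  T ≈ 21.11 °C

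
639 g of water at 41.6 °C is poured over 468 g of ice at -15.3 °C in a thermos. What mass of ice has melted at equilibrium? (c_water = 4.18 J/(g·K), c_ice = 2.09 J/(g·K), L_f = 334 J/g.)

Water can give up m c ΔT = 639×4.18×41.6 = 111114 J before reaching 0 °C.
Of that, 468×2.09×15.3 = 14965 J goes to bring the ice to 0 °C, leaving 96149 J.
Melting all 468 g of ice would need 468×334 = 156312 J.
That's not enough to melt it all — equilibrium is at 0 °C with ice remaining.
m_melted×334 = 96149  ⇒  m_melted ≈ 287.9 g.

m_melted ≈ 288 g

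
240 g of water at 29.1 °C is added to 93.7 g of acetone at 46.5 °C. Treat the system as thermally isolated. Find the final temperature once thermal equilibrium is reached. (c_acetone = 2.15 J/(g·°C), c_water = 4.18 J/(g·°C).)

T_f ≈ 32.0 °C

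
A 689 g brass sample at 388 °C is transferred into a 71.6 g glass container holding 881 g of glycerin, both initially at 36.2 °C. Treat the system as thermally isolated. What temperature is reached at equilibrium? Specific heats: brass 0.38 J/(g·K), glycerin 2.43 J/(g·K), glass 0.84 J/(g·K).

T_f ≈ 73.6 °C

Conservation of energy gives ΣQ = 0:
689·0.38·(T − 388) + 881·2.43·(T − 36.2) + 71.6·0.84·(T − 36.2) = 0
261.82(T − 388) + 2140.8(T − 36.2) + 60.14(T − 36.2) = 0
2462.8 T = 181261
T = 181261 / 2462.8 = 73.6 °C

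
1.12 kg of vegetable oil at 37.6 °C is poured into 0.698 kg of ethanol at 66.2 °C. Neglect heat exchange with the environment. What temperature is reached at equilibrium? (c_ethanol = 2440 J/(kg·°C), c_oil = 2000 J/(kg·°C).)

|Q_ethanol| = |Q_oil|:
0.698×2440×(66.2 − T) = 1.12×2000×(T − 37.6)
1703.1(66.2 − T) = 2240(T − 37.6)
3943.1 T = 196971  ⇒  T ≈ 49.95 °C

T_f ≈ 50.0 °C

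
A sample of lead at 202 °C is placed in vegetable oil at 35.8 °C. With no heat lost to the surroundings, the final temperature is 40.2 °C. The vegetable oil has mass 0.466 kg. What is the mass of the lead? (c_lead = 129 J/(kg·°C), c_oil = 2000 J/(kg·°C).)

m ≈ 0.196 kg

Net heat exchanged in the isolated system is zero:
m×129×(40.2 − 202) + 0.466×2000×(40.2 − 35.8) = 0
-20872 m = -4100.8
m = -4100.8/-20872 ≈ 0.1965 kg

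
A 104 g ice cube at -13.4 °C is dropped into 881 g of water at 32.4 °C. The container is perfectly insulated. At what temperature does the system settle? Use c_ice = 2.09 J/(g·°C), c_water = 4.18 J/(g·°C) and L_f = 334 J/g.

Taking heat into each body as positive, Σ m c ΔT = 0:
warm ice to 0 °C: 104·2.09·(0 − (-13.4)) = 2912.6
  melt ice: 104·334 = 34736
  warm the meltwater: 434.72 T
  water cools: 881·4.18·(T − 32.4) = 3682.6(T − 32.4)
4117.3 T = 119316 − 37649 = 81667
T ≈ 19.84 °C (positive, so assuming full melt was valid).

T_f ≈ 19.8 °C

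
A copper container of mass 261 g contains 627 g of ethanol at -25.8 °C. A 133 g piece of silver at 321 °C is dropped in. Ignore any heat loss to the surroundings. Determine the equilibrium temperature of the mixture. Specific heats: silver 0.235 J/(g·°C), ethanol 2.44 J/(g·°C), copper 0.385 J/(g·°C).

T_f ≈ -19.3 °C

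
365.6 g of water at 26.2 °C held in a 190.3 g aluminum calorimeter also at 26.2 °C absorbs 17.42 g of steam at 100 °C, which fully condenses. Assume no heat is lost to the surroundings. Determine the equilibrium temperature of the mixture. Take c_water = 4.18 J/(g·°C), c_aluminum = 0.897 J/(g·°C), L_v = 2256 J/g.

T_f ≈ 51.4 °C

Setting the total heat transfer to zero:
latent heat released on condensation: 17.42×2256 = 39300; condensed water 100 °C→T: 72.82(T − 100); water warms: 365.6×4.18×(T − 26.2) = 1528.2(T − 26.2); aluminum cup: 190.3×0.897×(T − 26.2) = 170.7(T − 26.2)
1771.7 T = 39300 + 7281.6 + 44511 = 91092
T ≈ 51.41 °C (< 100 °C, so full condensation is consistent).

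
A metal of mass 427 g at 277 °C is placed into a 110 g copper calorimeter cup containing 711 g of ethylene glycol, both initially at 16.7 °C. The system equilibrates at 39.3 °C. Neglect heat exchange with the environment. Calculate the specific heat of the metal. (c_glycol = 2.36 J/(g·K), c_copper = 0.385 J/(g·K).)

c ≈ 0.383 J/(g·K)

Heat gained plus heat lost sum to zero:
427·c·(39.3 − 277) + 711·2.36·(39.3 − 16.7) + 110·0.385·(39.3 − 16.7) = 0
-101498 c = -38879
c = -38879/-101498 ≈ 0.3831 J/(g·K)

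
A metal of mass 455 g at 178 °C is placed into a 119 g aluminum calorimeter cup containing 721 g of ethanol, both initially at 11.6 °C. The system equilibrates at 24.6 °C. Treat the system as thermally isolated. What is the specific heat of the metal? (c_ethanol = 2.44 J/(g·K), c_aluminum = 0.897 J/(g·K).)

c ≈ 0.348 J/(g·K)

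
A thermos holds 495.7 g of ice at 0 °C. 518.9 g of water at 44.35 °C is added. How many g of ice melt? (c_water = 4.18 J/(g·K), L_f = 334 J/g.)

Heat available from the water dropping to 0 °C: 518.9·4.18·44.35 = 96195 J.
Fully melting the ice requires m_ice L_f = 495.7·334 = 165564 J.
That's not enough to melt it all — equilibrium is at 0 °C with ice remaining.
m_melted·334 = 96195  ⇒  m_melted ≈ 288 g.

m_melted ≈ 288 g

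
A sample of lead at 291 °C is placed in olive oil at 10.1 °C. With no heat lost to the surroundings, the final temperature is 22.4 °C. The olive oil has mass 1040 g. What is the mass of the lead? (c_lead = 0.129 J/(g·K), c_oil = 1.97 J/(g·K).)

Heat lost by the lead = heat gained by the oil:
m·0.129·(291 − 22.4) = 1040·1.97·(22.4 − 10.1)
34.65 m = 25200  ⇒  m ≈ 727.3 g

m ≈ 727 g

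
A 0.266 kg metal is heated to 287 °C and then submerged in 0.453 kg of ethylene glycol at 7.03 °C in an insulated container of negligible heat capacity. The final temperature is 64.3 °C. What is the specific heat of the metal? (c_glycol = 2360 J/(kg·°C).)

c ≈ 1030 J/(kg·°C)

Heat lost by the metal = heat gained by the glycol:
0.266·c·(287 − 64.3) = 0.453·2360·(64.3 − 7.03)
59.24 c = 61226  ⇒  c ≈ 1034 J/(kg·°C)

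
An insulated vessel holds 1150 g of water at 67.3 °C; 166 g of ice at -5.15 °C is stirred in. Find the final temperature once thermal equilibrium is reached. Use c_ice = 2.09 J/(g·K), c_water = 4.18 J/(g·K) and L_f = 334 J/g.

T_f ≈ 48.4 °C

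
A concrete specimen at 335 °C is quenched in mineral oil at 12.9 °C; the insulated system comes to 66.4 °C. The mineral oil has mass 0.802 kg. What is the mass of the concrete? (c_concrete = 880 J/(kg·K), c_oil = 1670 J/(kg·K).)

|Q_concrete| = |Q_oil|:
m·880·(335 − 66.4) = 0.802·1670·(66.4 − 12.9)
236368 m = 71655  ⇒  m ≈ 0.3031 kg

m ≈ 0.303 kg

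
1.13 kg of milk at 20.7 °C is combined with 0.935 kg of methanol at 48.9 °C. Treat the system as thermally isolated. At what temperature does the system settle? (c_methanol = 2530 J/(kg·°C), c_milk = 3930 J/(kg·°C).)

T_f ≈ 30.5 °C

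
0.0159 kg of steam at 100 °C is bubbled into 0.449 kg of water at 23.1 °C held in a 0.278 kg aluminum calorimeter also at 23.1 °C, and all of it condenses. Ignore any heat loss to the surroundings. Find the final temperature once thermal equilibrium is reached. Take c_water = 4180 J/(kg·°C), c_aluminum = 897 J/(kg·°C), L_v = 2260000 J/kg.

T_f ≈ 41.8 °C

Energy balance with sensible and latent terms:
condense steam: −0.0159·2260000 = −35934
  condensed water 100 °C→T: 66.46(T − 100)
  original water: 1876.8(T − 23.1)
  aluminum cup: 0.278·897·(T − 23.1) = 249.37(T − 23.1)
2192.6 T = 35934 + 6646.2 + 49115 = 91695
T ≈ 41.82 °C, under the boiling point, so the assumption holds.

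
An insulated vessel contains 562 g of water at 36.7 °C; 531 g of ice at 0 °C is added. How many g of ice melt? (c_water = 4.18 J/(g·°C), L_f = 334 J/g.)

m_melted ≈ 258 g

Heat available from the water dropping to 0 °C: 562·4.18·36.7 = 86214 J.
To melt every bit of ice: 531·334 = 177354 J.
86214 J < 177354 J, so only part of the ice melts and the system sits at 0 °C.
m_melted·334 = 86214  ⇒  m_melted ≈ 258.1 g.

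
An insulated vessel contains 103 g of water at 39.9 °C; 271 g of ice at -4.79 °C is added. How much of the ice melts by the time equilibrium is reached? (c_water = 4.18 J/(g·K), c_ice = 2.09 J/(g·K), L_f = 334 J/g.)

m_melted ≈ 43.3 g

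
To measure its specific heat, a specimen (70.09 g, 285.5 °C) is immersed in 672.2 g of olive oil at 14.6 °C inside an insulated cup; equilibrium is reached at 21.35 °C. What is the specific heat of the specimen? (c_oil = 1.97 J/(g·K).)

Heat lost by the specimen = heat gained by the oil:
70.09·c·(285.5 − 21.35) = 672.2·1.97·(21.35 − 14.6)
18514 c = 8938.6  ⇒  c ≈ 0.4828 J/(g·K)

c ≈ 0.483 J/(g·K)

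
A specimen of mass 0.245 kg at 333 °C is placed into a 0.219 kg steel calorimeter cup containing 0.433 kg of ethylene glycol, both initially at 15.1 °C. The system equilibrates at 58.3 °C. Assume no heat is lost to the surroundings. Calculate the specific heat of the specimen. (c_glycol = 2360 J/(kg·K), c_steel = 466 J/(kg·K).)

c ≈ 721 J/(kg·K)

Conservation of energy gives ΣQ = 0:
0.245×c×(58.3 − 333) + 0.433×2360×(58.3 − 15.1) + 0.219×466×(58.3 − 15.1) = 0
-67.3 c = -48554
c = -48554/-67.3 ≈ 721.4 J/(kg·K)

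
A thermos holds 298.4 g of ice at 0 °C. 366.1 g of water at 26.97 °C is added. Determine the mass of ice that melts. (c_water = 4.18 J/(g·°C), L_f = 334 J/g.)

m_melted ≈ 124 g

Water can give up m c ΔT = 366.1×4.18×26.97 = 41272 J before reaching 0 °C.
Melting all 298.4 g of ice would need 298.4×334 = 99666 J.
41272 J < 99666 J, so only part of the ice melts and the system sits at 0 °C.
Mass melted = 41272/334 ≈ 123.6 g.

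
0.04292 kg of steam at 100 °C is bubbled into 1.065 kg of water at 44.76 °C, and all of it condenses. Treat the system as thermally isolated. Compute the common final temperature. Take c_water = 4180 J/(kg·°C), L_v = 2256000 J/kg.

T_f ≈ 67.8 °C

Conservation of energy gives ΣQ = 0:
steam→water at 100 °C releases m L_v = 0.04292·2256000 = 96828
  condensed water 100 °C→T: 179.41(T − 100)
  original water: 4451.7(T − 44.76)
4631.1 T = 96828 + 17941 + 199258 = 314026
T ≈ 67.81 °C (< 100 °C, so full condensation is consistent).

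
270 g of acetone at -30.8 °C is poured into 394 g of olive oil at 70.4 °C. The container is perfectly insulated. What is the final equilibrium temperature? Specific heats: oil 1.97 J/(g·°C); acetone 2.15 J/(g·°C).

T_f ≈ 27.1 °C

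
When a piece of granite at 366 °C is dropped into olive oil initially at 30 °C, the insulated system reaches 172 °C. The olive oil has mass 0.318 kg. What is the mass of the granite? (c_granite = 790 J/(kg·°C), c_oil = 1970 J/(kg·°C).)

m ≈ 0.58 kg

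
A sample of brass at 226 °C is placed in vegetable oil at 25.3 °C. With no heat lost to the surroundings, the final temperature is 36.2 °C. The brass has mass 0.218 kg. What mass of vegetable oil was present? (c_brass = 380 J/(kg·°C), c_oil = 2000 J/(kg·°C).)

Energy conservation, ΣQ = 0:
0.218·380·(36.2 − 226) + m·2000·(36.2 − 25.3) = 0
21800 m = 15723
m = 15723/21800 ≈ 0.7212 kg

m ≈ 0.721 kg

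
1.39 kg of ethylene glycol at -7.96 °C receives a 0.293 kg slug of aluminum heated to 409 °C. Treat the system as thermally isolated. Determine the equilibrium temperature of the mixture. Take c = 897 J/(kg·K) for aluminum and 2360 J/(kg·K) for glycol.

T_f ≈ 23.0 °C

Set heat shed by the hot body equal to heat absorbed by the cold body:
0.293×897×(409 − T) = 1.39×2360×(T − (-7.96))
262.82(409 − T) = 3280.4(T − (-7.96))
3543.2 T = 81382  ⇒  T ≈ 22.97 °C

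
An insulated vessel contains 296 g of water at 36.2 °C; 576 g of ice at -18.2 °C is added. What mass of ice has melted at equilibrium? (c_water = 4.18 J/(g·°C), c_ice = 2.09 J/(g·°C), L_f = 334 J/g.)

Water can give up m c ΔT = 296×4.18×36.2 = 44790 J before reaching 0 °C.
Of that, 576×2.09×18.2 = 21910 J goes to bring the ice to 0 °C, leaving 22880 J.
To melt every bit of ice: 576×334 = 192384 J.
22880 J < 192384 J, so only part of the ice melts and the system sits at 0 °C.
m_melted×334 = 22880  ⇒  m_melted ≈ 68.5 g.

m_melted ≈ 68.5 g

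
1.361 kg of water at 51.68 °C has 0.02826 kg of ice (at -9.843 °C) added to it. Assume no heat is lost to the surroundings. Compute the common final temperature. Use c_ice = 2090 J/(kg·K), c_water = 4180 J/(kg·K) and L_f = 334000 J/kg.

Setting the total heat transfer to zero:
warm ice to 0 °C: 0.02826×2090×(0 − (-9.843)) = 581.36; melt ice: 0.02826×334000 = 9438.8; meltwater 0→T: 0.02826×4180×T = 118.13 T; water: 5689(T − 51.68)
5807.1 T = 294006 − 10020 = 283986
T ≈ 48.90 °C. Since T > 0 °C, the all-ice-melts assumption holds.

T_f ≈ 48.9 °C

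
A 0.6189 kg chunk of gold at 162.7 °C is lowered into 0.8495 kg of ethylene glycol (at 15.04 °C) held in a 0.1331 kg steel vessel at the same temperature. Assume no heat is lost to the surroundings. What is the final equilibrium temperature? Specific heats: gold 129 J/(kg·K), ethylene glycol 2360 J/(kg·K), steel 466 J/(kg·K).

T_f ≈ 20.5 °C

With ΣQ=0 the equilibrium temperature is the m·c-weighted mean:
T_f = (79.84×162.7 + 2004.8×15.04 + 62.02×15.04) / (79.84 + 2004.8 + 62.02)
    = 44075 / 2146.7 ≈ 20.53 °C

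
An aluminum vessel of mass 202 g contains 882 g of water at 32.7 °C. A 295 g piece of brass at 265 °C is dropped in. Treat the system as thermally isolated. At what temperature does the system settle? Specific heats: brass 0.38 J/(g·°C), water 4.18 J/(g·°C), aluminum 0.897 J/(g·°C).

Net heat exchanged in the isolated system is zero:
295·0.38·(T − 265) + 882·4.18·(T − 32.7) + 202·0.897·(T − 32.7) = 0
(112.1 + 3686.8 + 181.19) T = 112.1·265 + 3686.8·32.7 + 181.19·32.7
T = 156189/3980.1 ≈ 39.24 °C

T_f ≈ 39.2 °C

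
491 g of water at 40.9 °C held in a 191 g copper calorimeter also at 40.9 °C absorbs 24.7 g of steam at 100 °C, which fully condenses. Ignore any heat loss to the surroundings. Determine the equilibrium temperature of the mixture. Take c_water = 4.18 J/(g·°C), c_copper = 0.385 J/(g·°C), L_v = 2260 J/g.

T_f ≈ 68.7 °C

Let T be the final temperature. ΣQ_i = 0:
latent heat released on condensation: 24.7·2260 = 55822
  condensed water 100 °C→T: 103.25(T − 100)
  original water: 2052.4(T − 40.9)
  copper cup: 191·0.385·(T − 40.9) = 73.53(T − 40.9)
2229.2 T = 55822 + 10325 + 86950 = 153097
T ≈ 68.68 °C, under the boiling point, so the assumption holds.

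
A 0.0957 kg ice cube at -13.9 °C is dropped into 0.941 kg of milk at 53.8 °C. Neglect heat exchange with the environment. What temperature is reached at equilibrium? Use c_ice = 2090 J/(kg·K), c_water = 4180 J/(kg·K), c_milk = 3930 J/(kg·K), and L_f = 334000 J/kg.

Energy balance with sensible and latent terms:
ice -13.9→0 °C: 0.0957·2090·13.9 = 2780.2
  latent heat to melt: 0.0957·334000 = 31964
  warm the meltwater: 400.03 T
  milk cools: 0.941·3930·(T − 53.8) = 3698.1(T − 53.8)
4098.2 T = 198959 − 34744 = 164215
T ≈ 40.07 °C — above 0 °C, consistent with complete melting.

T_f ≈ 40.1 °C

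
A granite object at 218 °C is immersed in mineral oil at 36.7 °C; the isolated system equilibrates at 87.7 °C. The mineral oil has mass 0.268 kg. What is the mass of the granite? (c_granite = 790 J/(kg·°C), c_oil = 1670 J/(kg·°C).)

m ≈ 0.222 kg

Heat lost by the granite = heat gained by the oil:
m·790·(218 − 87.7) = 0.268·1670·(87.7 − 36.7)
102937 m = 22826  ⇒  m ≈ 0.2217 kg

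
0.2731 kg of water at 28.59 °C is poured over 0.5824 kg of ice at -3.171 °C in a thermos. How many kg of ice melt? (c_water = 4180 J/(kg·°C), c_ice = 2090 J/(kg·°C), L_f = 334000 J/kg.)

m_melted ≈ 0.0862 kg

Water can give up m c ΔT = 0.2731×4180×28.59 = 32637 J before reaching 0 °C.
Of that, 0.5824×2090×3.171 = 3859.8 J goes to bring the ice to 0 °C, leaving 28777 J.
Melting all 0.5824 kg of ice would need 0.5824×334000 = 194522 J.
28777 J < 194522 J, so only part of the ice melts and the system sits at 0 °C.
m_melt = 28777 / L_f = 0.08616 kg.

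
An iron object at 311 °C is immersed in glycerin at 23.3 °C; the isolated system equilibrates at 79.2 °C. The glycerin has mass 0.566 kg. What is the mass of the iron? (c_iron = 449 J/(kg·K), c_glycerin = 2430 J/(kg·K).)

m ≈ 0.739 kg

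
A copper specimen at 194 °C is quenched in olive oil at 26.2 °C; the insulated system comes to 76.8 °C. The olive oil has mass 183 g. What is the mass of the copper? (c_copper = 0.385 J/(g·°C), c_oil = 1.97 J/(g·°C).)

Energy conservation, ΣQ = 0:
m·0.385·(76.8 − 194) + 183·1.97·(76.8 − 26.2) = 0
-45.12 m = -18242
m = -18242/-45.12 ≈ 404.3 g

m ≈ 404 g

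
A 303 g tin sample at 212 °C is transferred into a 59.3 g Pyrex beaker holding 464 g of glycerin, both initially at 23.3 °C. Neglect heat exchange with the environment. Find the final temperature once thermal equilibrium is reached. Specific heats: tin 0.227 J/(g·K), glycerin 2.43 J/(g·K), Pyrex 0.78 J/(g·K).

T_f ≈ 33.7 °C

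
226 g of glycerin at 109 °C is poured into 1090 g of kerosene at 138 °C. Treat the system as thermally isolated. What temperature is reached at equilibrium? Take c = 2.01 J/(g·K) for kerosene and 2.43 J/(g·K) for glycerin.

Heat gained plus heat lost sum to zero:
1090·2.01·(T − 138) + 226·2.43·(T − 109) = 0
(2190.9 + 549.18) T = 2190.9·138 + 549.18·109
T ≈ 132.19 °C

T_f ≈ 132.2 °C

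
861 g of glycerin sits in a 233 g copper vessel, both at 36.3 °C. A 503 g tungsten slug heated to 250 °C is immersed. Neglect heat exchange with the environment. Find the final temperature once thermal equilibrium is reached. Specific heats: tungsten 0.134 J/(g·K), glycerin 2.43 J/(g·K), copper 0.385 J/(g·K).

Energy conservation, ΣQ = 0:
503×0.134×(T − 250) + 861×2.43×(T − 36.3) + 233×0.385×(T − 36.3) = 0
67.4(T − 250) + 2092.2(T − 36.3) + 89.7(T − 36.3) = 0
2249.3 T = 96055
T ≈ 42.70 °C

T_f ≈ 42.7 °C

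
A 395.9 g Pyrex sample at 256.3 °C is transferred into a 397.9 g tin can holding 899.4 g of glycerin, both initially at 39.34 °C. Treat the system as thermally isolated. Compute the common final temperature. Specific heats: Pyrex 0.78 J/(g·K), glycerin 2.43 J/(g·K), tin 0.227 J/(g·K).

Conservation of energy gives ΣQ = 0:
395.9·0.78·(T − 256.3) + 899.4·2.43·(T − 39.34) + 397.9·0.227·(T − 39.34) = 0
2584.7 T = 168678
T = 168678/2584.7 ≈ 65.26 °C

T_f ≈ 65.3 °C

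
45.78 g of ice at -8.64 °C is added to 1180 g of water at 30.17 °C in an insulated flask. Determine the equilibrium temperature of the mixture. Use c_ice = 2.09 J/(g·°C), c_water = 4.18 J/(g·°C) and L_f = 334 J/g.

Conservation of energy gives ΣQ = 0:
ice -8.64→0 °C: 45.78×2.09×8.64 = 826.68
  fusion: m_ice L_f = 45.78×334 = 15291
  meltwater 0→T: 45.78×4.18×T = 191.36 T
  water cools: 1180×4.18×(T − 30.17) = 4932.4(T − 30.17)
5123.8 T = 148811 − 16117 = 132693
T ≈ 25.90 °C. Since T > 0 °C, the all-ice-melts assumption holds.

T_f ≈ 25.9 °C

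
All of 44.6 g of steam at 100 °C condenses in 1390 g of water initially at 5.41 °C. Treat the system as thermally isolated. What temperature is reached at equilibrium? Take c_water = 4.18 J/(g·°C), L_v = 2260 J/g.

T_f ≈ 25.2 °C

Heat gained plus heat lost sum to zero:
latent heat released on condensation: 44.6×2260 = 100796
  condensate cools 100→T: 44.6×4.18×(T − 100) = 186.43(T − 100)
  water warms: 1390×4.18×(T − 5.41) = 5810.2(T − 5.41)
5996.6 T = 100796 + 18643 + 31433 = 150872
T ≈ 25.16 °C, under the boiling point, so the assumption holds.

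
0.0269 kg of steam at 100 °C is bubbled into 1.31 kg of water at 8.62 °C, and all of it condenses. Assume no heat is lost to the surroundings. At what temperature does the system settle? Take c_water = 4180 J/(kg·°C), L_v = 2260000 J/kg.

Setting the total heat transfer to zero:
condense steam: −0.0269×2260000 = −60794
  condensate cools 100→T: 0.0269×4180×(T − 100) = 112.44(T − 100)
  water warms: 1.31×4180×(T − 8.62) = 5475.8(T − 8.62)
5588.2 T = 60794 + 11244 + 47201 = 119240
T ≈ 21.34 °C, under the boiling point, so the assumption holds.

T_f ≈ 21.3 °C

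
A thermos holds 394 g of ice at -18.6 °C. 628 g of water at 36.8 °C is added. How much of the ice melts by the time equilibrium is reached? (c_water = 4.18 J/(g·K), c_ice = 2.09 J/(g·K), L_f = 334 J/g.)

m_melted ≈ 243 g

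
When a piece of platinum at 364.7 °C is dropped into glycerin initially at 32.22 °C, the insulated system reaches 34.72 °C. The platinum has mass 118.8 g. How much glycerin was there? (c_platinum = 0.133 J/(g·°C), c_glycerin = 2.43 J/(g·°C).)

m ≈ 858 g

|Q_platinum| = |Q_glycerin|:
118.8×0.133×(364.7 − 34.72) = m×2.43×(34.72 − 32.22)
6.075 m = 5213.8  ⇒  m ≈ 858.2 g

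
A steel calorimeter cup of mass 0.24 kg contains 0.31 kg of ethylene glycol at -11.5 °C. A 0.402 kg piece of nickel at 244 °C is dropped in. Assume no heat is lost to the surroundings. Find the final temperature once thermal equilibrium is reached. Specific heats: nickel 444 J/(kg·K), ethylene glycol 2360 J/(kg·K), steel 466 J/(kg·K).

T_f ≈ 33.1 °C

With ΣQ=0 the equilibrium temperature is the m·c-weighted mean:
T_f = (178.49·244 + 731.6·(-11.5) + 111.84·(-11.5)) / (178.49 + 731.6 + 111.84)
    = 33852 / 1021.9 ≈ 33.13 °C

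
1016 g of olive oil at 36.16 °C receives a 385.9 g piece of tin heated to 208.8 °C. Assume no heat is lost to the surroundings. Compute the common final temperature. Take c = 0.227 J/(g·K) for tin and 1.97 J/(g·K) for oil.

Conservation of energy gives ΣQ = 0:
385.9×0.227×(T − 208.8) + 1016×1.97×(T − 36.16) = 0
87.6(T − 208.8) + 2001.5(T − 36.16) = 0
(87.6 + 2001.5) T = 87.6×208.8 + 2001.5×36.16
T = 90666/2089.1 ≈ 43.40 °C

T_f ≈ 43.4 °C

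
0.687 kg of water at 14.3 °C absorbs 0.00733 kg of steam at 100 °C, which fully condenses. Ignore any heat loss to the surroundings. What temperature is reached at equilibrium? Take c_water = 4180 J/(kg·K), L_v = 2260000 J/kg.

T_f ≈ 20.9 °C

Heat gained plus heat lost sum to zero:
latent heat released on condensation: 0.00733×2260000 = 16566
  condensed water 100 °C→T: 30.64(T − 100)
  water warms: 0.687×4180×(T − 14.3) = 2871.7(T − 14.3)
2902.3 T = 16566 + 3063.9 + 41065 = 60694
T ≈ 20.91 °C — below 100 °C, confirming all the steam condensed.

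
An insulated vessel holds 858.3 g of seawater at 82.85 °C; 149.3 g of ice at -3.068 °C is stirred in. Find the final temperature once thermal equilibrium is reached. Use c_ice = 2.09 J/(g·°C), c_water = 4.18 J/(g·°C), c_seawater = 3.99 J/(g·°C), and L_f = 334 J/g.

T_f ≈ 57.5 °C

Sum of m c ΔT and latent-heat terms is zero:
ice -3.068→0 °C: 149.3·2.09·3.068 = 957.33
  melt ice: 149.3·334 = 49866
  warm the meltwater: 624.07 T
  seawater: 3424.6(T − 82.85)
4048.7 T = 283730 − 50824 = 232906
T ≈ 57.53 °C (positive, so assuming full melt was valid).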